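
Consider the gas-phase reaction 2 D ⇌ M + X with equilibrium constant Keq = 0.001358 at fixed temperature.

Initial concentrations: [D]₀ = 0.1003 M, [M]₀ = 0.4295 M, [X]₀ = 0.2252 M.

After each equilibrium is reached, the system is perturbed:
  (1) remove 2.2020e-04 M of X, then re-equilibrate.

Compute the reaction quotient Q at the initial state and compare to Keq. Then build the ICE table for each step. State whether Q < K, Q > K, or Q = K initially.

Q₀ = 9.615; Q > K (proceeds reverse)

Q₀ = 9.615 vs Keq = 0.001358 ⇒ Q>K, reverse
Step 1:
                    D           M           X
  I            0.1003      0.4295      0.2252
  C            0.4465     -0.2232     -0.2232
  E            0.5468      0.2063    0.001968
  solve Keq expr → x = -0.2232; check Q = 0.001358
Then remove 2.2020e-04 M of X.
Step 2:
                    D           M           X
  I            0.5468      0.2063    0.001748
  C       -4.3012e-04  2.1506e-04  2.1506e-04
  E            0.5463      0.2065    0.001963
  solve Keq expr → x = 2.1506e-04; check Q = 0.001358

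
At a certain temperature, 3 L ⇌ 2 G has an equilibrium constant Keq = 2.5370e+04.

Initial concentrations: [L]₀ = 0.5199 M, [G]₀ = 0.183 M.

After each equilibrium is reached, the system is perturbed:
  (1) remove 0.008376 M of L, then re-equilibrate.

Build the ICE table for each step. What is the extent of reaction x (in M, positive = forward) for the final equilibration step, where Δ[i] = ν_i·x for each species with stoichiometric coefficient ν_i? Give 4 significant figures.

Q₀ = 0.2383 vs Keq = 2.5370e+04 ⇒ Q<K, forward
Step 1:
                  L         G
  I          0.5199     0.183
  C          -0.498     0.332
  E         0.02187     0.515
  solve Keq expr → x = 0.166; check Q = 2.5370e+04
Then remove 0.008376 M of L.
Step 2:
                  L         G
  I         0.01349     0.515
  C        0.008221  -0.00548
  E         0.02171    0.5095
  solve Keq expr → x = -0.00274; check Q = 2.5370e+04

x = -0.00274 M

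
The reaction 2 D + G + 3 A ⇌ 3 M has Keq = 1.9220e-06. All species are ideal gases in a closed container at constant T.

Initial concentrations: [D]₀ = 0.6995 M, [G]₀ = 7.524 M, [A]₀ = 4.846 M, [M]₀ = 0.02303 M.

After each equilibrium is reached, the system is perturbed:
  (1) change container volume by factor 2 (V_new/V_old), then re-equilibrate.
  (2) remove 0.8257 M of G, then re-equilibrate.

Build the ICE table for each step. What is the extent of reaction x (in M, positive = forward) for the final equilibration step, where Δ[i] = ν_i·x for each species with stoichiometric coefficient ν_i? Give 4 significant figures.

x = -5.8202e-04 M

Q₀ = 2.9155e-08 vs Keq = 1.9220e-06 ⇒ Q<K, forward
Step 1:
                    D           G           A           M
  Initial      0.6995       7.524       4.846     0.02303
  Change     -0.04324    -0.02162    -0.06485     0.06485
  Equil        0.6563       7.502       4.781     0.08788
  solve Keq expr → x = 0.02162; check Q = 1.9220e-06
Then change container volume by factor 2 (V_new/V_old).
Step 2:
                    D           G           A           M
  Initial      0.3281       3.751       2.391     0.04394
  Change      0.01409    0.007044     0.02113    -0.02113
  Equil        0.3422       3.758       2.412     0.02281
  solve Keq expr → x = -0.007044; check Q = 1.9220e-06
Then remove 0.8257 M of G.
Step 3:
                    D           G           A           M
  Initial      0.3422       2.933       2.412     0.02281
  Change     0.001164  5.8202e-04    0.001746   -0.001746
  Equil        0.3434       2.933       2.413     0.02106
  solve Keq expr → x = -5.8202e-04; check Q = 1.9220e-06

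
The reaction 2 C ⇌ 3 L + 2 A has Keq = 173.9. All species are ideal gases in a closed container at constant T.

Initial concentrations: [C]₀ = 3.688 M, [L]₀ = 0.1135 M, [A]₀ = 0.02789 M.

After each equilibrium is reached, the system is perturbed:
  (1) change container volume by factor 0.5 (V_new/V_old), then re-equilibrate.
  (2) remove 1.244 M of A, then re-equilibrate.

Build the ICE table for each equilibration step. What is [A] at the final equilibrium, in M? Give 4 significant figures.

[A]_eq = 2.83 M

Q₀ = 8.3619e-08 vs Keq = 173.9 ⇒ Q<K, forward
Step 1:
                  C         L         A
  I           3.688    0.1135   0.02789
  C          -2.387     3.581     2.387
  E           1.301     3.695     2.415
  solve Keq expr → x = 1.194; check Q = 173.9
Then change container volume by factor 0.5 (V_new/V_old).
Step 2:
                  C         L         A
  I           2.601     7.389     4.831
  C           1.153     -1.73    -1.153
  E           3.754     5.659     3.677
  solve Keq expr → x = -0.5766; check Q = 173.9
Then remove 1.244 M of A.
Step 3:
                  C         L         A
  I           3.754     5.659     2.433
  C          -0.397    0.5954     0.397
  E           3.357     6.255      2.83
  solve Keq expr → x = 0.1985; check Q = 173.9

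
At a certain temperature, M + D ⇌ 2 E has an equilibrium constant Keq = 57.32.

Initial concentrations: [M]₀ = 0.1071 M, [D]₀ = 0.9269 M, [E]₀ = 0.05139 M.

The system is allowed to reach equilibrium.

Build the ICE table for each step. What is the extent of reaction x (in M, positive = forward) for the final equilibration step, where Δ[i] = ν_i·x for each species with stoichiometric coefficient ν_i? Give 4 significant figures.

Q₀ = 0.0266 vs Keq = 57.32 ⇒ Q<K, forward
Step 1:
                  M         D         E
  I          0.1071    0.9269   0.05139
  C         -0.1056   -0.1056    0.2113
  E        0.001466    0.8213    0.2627
  solve Keq expr → x = 0.1056; check Q = 57.32

x = 0.1056 M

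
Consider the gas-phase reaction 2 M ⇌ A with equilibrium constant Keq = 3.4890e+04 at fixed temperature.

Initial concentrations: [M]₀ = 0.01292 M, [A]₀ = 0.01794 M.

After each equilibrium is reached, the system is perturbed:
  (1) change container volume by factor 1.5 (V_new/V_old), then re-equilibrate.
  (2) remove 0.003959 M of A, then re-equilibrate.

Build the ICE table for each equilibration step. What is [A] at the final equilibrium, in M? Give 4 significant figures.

Q₀ = 107.5 vs Keq = 3.4890e+04 ⇒ Q<K, forward
Step 1:
                   M          A
  I          0.01292    0.01794
  C         -0.01209   0.006045
  E       8.2913e-04    0.02399
  solve Keq expr → x = 0.006045; check Q = 3.4890e+04
Then change container volume by factor 1.5 (V_new/V_old).
Step 2:
                   M          A
  I       5.5275e-04    0.01599
  C       1.2293e-04 -6.1463e-05
  E       6.7568e-04    0.01593
  solve Keq expr → x = -6.1463e-05; check Q = 3.4890e+04
Then remove 0.003959 M of A.
Step 3:
                   M          A
  I       6.7568e-04    0.01197
  C       -8.8870e-05 4.4435e-05
  E       5.8681e-04    0.01201
  solve Keq expr → x = 4.4435e-05; check Q = 3.4890e+04

[A]_eq = 0.01201 M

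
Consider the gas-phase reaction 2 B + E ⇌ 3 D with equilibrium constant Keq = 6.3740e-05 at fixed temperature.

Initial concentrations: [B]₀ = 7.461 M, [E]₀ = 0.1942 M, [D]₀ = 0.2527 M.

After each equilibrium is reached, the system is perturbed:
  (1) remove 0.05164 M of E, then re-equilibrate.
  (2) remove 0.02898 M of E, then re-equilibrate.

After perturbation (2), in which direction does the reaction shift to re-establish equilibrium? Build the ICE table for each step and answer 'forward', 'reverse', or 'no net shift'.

Q₀ = 0.001493 vs Keq = 6.3740e-05 ⇒ Q>K, reverse
Step 1:
                  B         E         D
  init        7.461    0.1942    0.2527
  Δ          0.1041   0.05207   -0.1562
  eq          7.565    0.2463   0.09649
  solve Keq expr → x = -0.05207; check Q = 6.3740e-05
Then remove 0.05164 M of E.
Step 2:
                  B         E         D
  init        7.565    0.1946   0.09649
  Δ        0.004596  0.002298 -0.006894
  eq           7.57    0.1969    0.0896
  solve Keq expr → x = -0.002298; check Q = 6.3740e-05
Then remove 0.02898 M of E.
Step 3:
                  B         E         D
  init         7.57    0.1679    0.0896
  Δ        0.002909  0.001455 -0.004364
  eq          7.573    0.1694   0.08523
  solve Keq expr → x = -0.001455; check Q = 6.3740e-05

Direction: reverse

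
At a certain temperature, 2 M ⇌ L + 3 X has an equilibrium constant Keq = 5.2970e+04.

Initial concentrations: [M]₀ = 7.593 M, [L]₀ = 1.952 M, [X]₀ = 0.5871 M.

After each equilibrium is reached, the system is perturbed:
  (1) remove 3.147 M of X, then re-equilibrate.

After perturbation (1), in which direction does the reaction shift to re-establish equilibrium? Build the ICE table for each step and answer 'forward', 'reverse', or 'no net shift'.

Direction: forward

Q₀ = 0.006852 vs Keq = 5.2970e+04 ⇒ Q<K, forward
Step 1:
                   M          L          X
  Initial      7.593      1.952     0.5871
  Change        -7.2        3.6       10.8
  Equil       0.3934      5.552      11.39
  solve Keq expr → x = 3.6; check Q = 5.2970e+04
Then remove 3.147 M of X.
Step 2:
                   M          L          X
  Initial     0.3934      5.552       8.24
  Change     -0.1403    0.07015     0.2105
  Equil       0.2531      5.622       8.45
  solve Keq expr → x = 0.07015; check Q = 5.2970e+04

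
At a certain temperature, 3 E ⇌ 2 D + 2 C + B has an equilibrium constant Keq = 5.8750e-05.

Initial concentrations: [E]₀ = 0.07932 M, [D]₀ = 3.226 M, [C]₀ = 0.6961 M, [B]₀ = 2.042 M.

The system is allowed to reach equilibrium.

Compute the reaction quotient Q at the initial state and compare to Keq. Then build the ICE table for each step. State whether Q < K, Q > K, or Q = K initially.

Q₀ = 2.0634e+04 vs Keq = 5.8750e-05 ⇒ Q>K, reverse
Step 1:
                  E         D         C         B
  Initial   0.07932     3.226    0.6961     2.042
  Change       1.04   -0.6933   -0.6933   -0.3467
  Equil       1.119     2.533  0.002753     1.695
  solve Keq expr → x = -0.3467; check Q = 5.8750e-05

Q₀ = 2.0634e+04; Q > K (proceeds reverse)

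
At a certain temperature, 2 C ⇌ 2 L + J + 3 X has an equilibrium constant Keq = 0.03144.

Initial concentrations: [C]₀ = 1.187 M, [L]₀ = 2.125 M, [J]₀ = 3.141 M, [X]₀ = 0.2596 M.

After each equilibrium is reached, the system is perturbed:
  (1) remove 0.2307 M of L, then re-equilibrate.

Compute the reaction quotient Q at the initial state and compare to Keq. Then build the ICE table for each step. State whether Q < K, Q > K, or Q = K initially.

Q₀ = 0.1761; Q > K (proceeds reverse)

Q₀ = 0.1761 vs Keq = 0.03144 ⇒ Q>K, reverse
Step 1:
                   C          L          J          X
  Initial      1.187      2.125      3.141     0.2596
  Change     0.06922   -0.06922   -0.03461    -0.1038
  Equil        1.256      2.056      3.106     0.1558
  solve Keq expr → x = -0.03461; check Q = 0.03144
Then remove 0.2307 M of L.
Step 2:
                   C          L          J          X
  Initial      1.256      1.825      3.106     0.1558
  Change   -0.007751   0.007751   0.003876    0.01163
  Equil        1.248      1.833       3.11     0.1674
  solve Keq expr → x = 0.003876; check Q = 0.03144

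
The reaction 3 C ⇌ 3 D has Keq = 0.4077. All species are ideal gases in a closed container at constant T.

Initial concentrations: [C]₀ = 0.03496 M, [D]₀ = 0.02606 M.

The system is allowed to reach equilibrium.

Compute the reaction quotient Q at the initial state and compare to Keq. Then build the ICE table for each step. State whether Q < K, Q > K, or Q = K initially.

Q₀ = 0.4142; Q > K (proceeds reverse)

Q₀ = 0.4142 vs Keq = 0.4077 ⇒ Q>K, reverse
Step 1:
                    C           D
  I           0.03496     0.02606
  C        7.8677e-05 -7.8677e-05
  E           0.03504     0.02598
  solve Keq expr → x = -2.6226e-05; check Q = 0.4077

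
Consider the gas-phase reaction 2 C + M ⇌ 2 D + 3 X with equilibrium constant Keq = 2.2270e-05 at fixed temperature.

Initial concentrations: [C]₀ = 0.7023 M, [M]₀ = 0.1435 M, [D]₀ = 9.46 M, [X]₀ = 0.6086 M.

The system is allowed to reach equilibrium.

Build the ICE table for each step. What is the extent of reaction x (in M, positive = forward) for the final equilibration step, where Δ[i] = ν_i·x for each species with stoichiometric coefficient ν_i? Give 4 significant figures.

Q₀ = 285 vs Keq = 2.2270e-05 ⇒ Q>K, reverse
Step 1:
                  C         M         D         X
  I          0.7023    0.1435      9.46    0.6086
  C          0.4025    0.2012   -0.4025   -0.6037
  E           1.105    0.3447     9.058  0.004852
  solve Keq expr → x = -0.2012; check Q = 2.2270e-05

x = -0.2012 M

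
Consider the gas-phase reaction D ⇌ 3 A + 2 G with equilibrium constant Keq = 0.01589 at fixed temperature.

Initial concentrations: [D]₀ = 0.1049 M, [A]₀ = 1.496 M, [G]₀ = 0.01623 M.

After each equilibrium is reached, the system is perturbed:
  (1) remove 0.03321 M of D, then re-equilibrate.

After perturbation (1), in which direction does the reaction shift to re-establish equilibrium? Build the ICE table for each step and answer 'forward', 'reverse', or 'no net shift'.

Direction: reverse

Q₀ = 0.008407 vs Keq = 0.01589 ⇒ Q<K, forward
Step 1:
                    D           A           G
  Initial      0.1049       1.496     0.01623
  Change    -0.002799    0.008398    0.005599
  Equil        0.1021       1.504     0.02183
  solve Keq expr → x = 0.002799; check Q = 0.01589
Then remove 0.03321 M of D.
Step 2:
                    D           A           G
  Initial     0.06889       1.504     0.02183
  Change     0.001785   -0.005355    -0.00357
  Equil       0.07068       1.499     0.01826
  solve Keq expr → x = -0.001785; check Q = 0.01589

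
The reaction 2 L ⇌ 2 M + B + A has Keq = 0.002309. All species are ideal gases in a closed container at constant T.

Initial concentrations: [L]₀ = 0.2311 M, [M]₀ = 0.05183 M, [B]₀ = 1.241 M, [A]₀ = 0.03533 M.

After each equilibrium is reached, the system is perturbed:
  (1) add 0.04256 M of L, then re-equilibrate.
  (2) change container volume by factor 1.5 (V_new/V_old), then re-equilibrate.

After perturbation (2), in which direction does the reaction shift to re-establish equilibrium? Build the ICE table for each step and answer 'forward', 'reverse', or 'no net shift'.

Q₀ = 0.002205 vs Keq = 0.002309 ⇒ Q<K, forward
Step 1:
                  L         M         B         A
  Initial    0.2311   0.05183     1.241   0.03533
  Change  -7.4726e-04 7.4726e-04 3.7363e-04 3.7363e-04
  Equil      0.2304   0.05258     1.241    0.0357
  solve Keq expr → x = 3.7363e-04; check Q = 0.002309
Then add 0.04256 M of L.
Step 2:
                  L         M         B         A
  Initial    0.2729   0.05258     1.241    0.0357
  Change  -0.005916  0.005916  0.002958  0.002958
  Equil       0.267   0.05849     1.244   0.03866
  solve Keq expr → x = 0.002958; check Q = 0.002309
Then change container volume by factor 1.5 (V_new/V_old).
Step 3:
                  L         M         B         A
  Initial     0.178     0.039    0.8296   0.02577
  Change    -0.0108    0.0108  0.005401  0.005401
  Equil      0.1672    0.0498     0.835   0.03118
  solve Keq expr → x = 0.005401; check Q = 0.002309

Direction: forward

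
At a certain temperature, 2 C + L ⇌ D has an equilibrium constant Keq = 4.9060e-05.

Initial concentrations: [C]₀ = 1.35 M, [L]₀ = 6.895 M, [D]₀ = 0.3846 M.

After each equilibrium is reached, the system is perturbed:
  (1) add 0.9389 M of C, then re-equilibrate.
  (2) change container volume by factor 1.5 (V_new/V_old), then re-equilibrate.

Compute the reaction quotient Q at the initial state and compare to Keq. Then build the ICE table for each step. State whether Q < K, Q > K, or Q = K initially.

Q₀ = 0.03061; Q > K (proceeds reverse)

Q₀ = 0.03061 vs Keq = 4.9060e-05 ⇒ Q>K, reverse
Step 1:
                  C         L         D
  I            1.35     6.895    0.3846
  C           0.766     0.383    -0.383
  E           2.116     7.278  0.001599
  solve Keq expr → x = -0.383; check Q = 4.9060e-05
Then add 0.9389 M of C.
Step 2:
                  C         L         D
  I           3.055     7.278  0.001599
  C        -0.00345 -0.001725  0.001725
  E           3.051     7.276  0.003324
  solve Keq expr → x = 0.001725; check Q = 4.9060e-05
Then change container volume by factor 1.5 (V_new/V_old).
Step 3:
                  C         L         D
  I           2.034     4.851  0.002216
  C        0.002457  0.001228 -0.001228
  E           2.037     4.852 9.8749e-04
  solve Keq expr → x = -0.001228; check Q = 4.9060e-05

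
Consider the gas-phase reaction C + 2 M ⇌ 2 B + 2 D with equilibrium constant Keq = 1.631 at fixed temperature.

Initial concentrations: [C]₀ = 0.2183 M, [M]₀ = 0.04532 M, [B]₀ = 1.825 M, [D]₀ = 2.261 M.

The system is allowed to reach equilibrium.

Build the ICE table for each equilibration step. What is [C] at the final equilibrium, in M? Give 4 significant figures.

[C]_eq = 0.7056 M

Q₀ = 3.7975e+04 vs Keq = 1.631 ⇒ Q>K, reverse
Step 1:
                    C           M           B           D
  init         0.2183     0.04532       1.825       2.261
  Δ            0.4873      0.9745     -0.9745     -0.9745
  eq           0.7056        1.02      0.8505       1.286
  solve Keq expr → x = -0.4873; check Q = 1.631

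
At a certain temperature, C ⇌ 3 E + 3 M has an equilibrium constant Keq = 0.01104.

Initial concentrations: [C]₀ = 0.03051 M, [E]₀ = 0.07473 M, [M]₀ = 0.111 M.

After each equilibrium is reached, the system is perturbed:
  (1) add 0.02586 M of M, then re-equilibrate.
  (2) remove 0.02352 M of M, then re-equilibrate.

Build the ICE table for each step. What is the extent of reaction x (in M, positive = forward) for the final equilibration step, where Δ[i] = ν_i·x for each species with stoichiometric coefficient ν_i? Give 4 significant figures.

Q₀ = 1.8707e-05 vs Keq = 0.01104 ⇒ Q<K, forward
Step 1:
                  C         E         M
  I         0.03051   0.07473     0.111
  C        -0.02786   0.08359   0.08359
  E        0.002648    0.1583    0.1946
  solve Keq expr → x = 0.02786; check Q = 0.01104
Then add 0.02586 M of M.
Step 2:
                  C         E         M
  I        0.002648    0.1583    0.2204
  C       8.8216e-04 -0.002646 -0.002646
  E         0.00353    0.1557    0.2178
  solve Keq expr → x = -8.8216e-04; check Q = 0.01104
Then remove 0.02352 M of M.
Step 3:
                  C         E         M
  I         0.00353    0.1557    0.1943
  C       -8.0666e-04   0.00242   0.00242
  E        0.002724    0.1581    0.1967
  solve Keq expr → x = 8.0666e-04; check Q = 0.01104

x = 8.0666e-04 M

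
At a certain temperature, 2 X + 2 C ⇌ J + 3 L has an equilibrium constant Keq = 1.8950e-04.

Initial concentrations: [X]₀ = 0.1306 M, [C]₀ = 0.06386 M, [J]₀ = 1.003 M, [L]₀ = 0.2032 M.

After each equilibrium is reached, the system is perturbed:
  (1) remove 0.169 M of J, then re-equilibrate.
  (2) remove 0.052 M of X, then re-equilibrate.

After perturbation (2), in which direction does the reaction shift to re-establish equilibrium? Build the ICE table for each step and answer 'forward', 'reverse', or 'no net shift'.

Direction: reverse

Q₀ = 121 vs Keq = 1.8950e-04 ⇒ Q>K, reverse
Step 1:
                   X          C          J          L
  I           0.1306    0.06386      1.003     0.2032
  C           0.1301     0.1301   -0.06506    -0.1952
  E           0.2607      0.194     0.9379   0.008025
  solve Keq expr → x = -0.06506; check Q = 1.8950e-04
Then remove 0.169 M of J.
Step 2:
                   X          C          J          L
  I           0.2607      0.194     0.7689   0.008025
  C       -3.5372e-04 -3.5372e-04 1.7686e-04 5.3059e-04
  E           0.2604     0.1936     0.7691   0.008555
  solve Keq expr → x = 1.7686e-04; check Q = 1.8950e-04
Then remove 0.052 M of X.
Step 3:
                   X          C          J          L
  I           0.2084     0.1936     0.7691   0.008555
  C       7.6152e-04 7.6152e-04 -3.8076e-04  -0.001142
  E           0.2091     0.1944     0.7687   0.007413
  solve Keq expr → x = -3.8076e-04; check Q = 1.8950e-04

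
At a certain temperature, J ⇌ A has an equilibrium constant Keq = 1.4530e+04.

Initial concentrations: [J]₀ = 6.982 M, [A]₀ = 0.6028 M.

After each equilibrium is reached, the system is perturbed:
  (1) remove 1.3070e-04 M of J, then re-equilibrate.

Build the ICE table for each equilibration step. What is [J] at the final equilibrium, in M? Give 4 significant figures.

Q₀ = 0.08634 vs Keq = 1.4530e+04 ⇒ Q<K, forward
Step 1:
                    J           A
  Initial       6.982      0.6028
  Change       -6.981       6.981
  Equil    5.2197e-04       7.584
  solve Keq expr → x = 6.981; check Q = 1.4530e+04
Then remove 1.3070e-04 M of J.
Step 2:
                    J           A
  Initial  3.9127e-04       7.584
  Change   1.3069e-04 -1.3069e-04
  Equil    5.2196e-04       7.584
  solve Keq expr → x = -1.3069e-04; check Q = 1.4530e+04

[J]_eq = 5.2196e-04 M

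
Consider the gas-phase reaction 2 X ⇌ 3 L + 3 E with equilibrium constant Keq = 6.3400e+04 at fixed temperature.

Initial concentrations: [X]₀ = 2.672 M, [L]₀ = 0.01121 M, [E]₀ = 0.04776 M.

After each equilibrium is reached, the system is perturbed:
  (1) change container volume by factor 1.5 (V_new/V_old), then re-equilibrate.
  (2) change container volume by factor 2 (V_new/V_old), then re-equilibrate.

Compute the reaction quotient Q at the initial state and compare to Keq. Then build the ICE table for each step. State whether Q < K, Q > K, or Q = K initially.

Q₀ = 2.1495e-11 vs Keq = 6.3400e+04 ⇒ Q<K, forward
Step 1:
                    X           L           E
  I             2.672     0.01121     0.04776
  C            -2.466       3.699       3.699
  E            0.2059        3.71       3.747
  solve Keq expr → x = 1.233; check Q = 6.3400e+04
Then change container volume by factor 1.5 (V_new/V_old).
Step 2:
                    X           L           E
  I            0.1372       2.474       2.498
  C          -0.06838      0.1026      0.1026
  E           0.06887       2.576       2.601
  solve Keq expr → x = 0.03419; check Q = 6.3400e+04
Then change container volume by factor 2 (V_new/V_old).
Step 3:
                    X           L           E
  I           0.03443       1.288         1.3
  C          -0.02505     0.03758     0.03758
  E           0.00938       1.326       1.338
  solve Keq expr → x = 0.01253; check Q = 6.3400e+04

Q₀ = 2.1495e-11; Q < K (proceeds forward)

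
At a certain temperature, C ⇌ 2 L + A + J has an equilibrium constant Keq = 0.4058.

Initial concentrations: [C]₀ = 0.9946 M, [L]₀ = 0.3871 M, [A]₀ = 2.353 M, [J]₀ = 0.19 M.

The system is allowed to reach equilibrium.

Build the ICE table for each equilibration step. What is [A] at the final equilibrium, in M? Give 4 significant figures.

[A]_eq = 2.488 M

Q₀ = 0.06736 vs Keq = 0.4058 ⇒ Q<K, forward
Step 1:
                  C         L         A         J
  init       0.9946    0.3871     2.353      0.19
  Δ         -0.1349    0.2698    0.1349    0.1349
  eq         0.8597    0.6569     2.488    0.3249
  solve Keq expr → x = 0.1349; check Q = 0.4058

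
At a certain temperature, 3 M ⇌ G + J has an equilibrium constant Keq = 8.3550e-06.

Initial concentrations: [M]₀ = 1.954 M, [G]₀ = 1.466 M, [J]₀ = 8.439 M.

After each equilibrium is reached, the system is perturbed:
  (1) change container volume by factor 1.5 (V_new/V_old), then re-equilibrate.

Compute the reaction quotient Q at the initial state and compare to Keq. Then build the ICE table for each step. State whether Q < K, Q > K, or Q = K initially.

Q₀ = 1.658 vs Keq = 8.3550e-06 ⇒ Q>K, reverse
Step 1:
                    M           G           J
  init          1.954       1.466       8.439
  Δ             4.397      -1.466      -1.466
  eq            6.351  3.0694e-04       6.973
  solve Keq expr → x = -1.466; check Q = 8.3550e-06
Then change container volume by factor 1.5 (V_new/V_old).
Step 2:
                    M           G           J
  init          4.234  2.0463e-04       4.649
  Δ        2.0456e-04 -6.8187e-05 -6.8187e-05
  eq            4.234  1.3644e-04       4.649
  solve Keq expr → x = -6.8187e-05; check Q = 8.3550e-06

Q₀ = 1.658; Q > K (proceeds reverse)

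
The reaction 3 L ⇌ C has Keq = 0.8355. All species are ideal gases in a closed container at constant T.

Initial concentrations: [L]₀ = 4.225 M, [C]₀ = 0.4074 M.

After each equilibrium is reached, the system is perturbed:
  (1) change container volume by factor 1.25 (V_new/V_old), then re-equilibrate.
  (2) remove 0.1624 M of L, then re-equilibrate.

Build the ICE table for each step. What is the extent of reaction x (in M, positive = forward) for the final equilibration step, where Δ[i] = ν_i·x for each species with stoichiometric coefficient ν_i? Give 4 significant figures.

Q₀ = 0.005402 vs Keq = 0.8355 ⇒ Q<K, forward
Step 1:
                  L         C
  Initial     4.225    0.4074
  Change     -3.032     1.011
  Equil       1.193     1.418
  solve Keq expr → x = 1.011; check Q = 0.8355
Then change container volume by factor 1.25 (V_new/V_old).
Step 2:
                  L         C
  Initial    0.9543     1.134
  Change     0.1379  -0.04597
  Equil       1.092     1.089
  solve Keq expr → x = -0.04597; check Q = 0.8355
Then remove 0.1624 M of L.
Step 3:
                  L         C
  Initial    0.9298     1.089
  Change     0.1459  -0.04863
  Equil       1.076      1.04
  solve Keq expr → x = -0.04863; check Q = 0.8355

x = -0.04863 M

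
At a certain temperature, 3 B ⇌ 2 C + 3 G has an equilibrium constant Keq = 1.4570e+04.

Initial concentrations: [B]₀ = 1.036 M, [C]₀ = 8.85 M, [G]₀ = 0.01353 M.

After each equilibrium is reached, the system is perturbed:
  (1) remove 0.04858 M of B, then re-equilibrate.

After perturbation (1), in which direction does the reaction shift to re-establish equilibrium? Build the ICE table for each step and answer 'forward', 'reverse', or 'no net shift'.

Q₀ = 1.7446e-04 vs Keq = 1.4570e+04 ⇒ Q<K, forward
Step 1:
                    B           C           G
  init          1.036        8.85     0.01353
  Δ           -0.8738      0.5825      0.8738
  eq           0.1622       9.433      0.8873
  solve Keq expr → x = 0.2913; check Q = 1.4570e+04
Then remove 0.04858 M of B.
Step 2:
                    B           C           G
  init         0.1136       9.433      0.8873
  Δ           0.04082    -0.02721    -0.04082
  eq           0.1544       9.405      0.8465
  solve Keq expr → x = -0.01361; check Q = 1.4570e+04

Direction: reverse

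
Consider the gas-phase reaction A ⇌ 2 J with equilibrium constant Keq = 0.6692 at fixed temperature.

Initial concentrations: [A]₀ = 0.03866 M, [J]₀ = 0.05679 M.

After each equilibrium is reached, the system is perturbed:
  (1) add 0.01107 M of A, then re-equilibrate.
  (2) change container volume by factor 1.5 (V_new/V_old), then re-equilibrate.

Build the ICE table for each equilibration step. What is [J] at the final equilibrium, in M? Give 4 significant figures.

Q₀ = 0.08342 vs Keq = 0.6692 ⇒ Q<K, forward
Step 1:
                  A         J
  I         0.03866   0.05679
  C        -0.02292   0.04584
  E         0.01574    0.1026
  solve Keq expr → x = 0.02292; check Q = 0.6692
Then add 0.01107 M of A.
Step 2:
                  A         J
  I         0.02681    0.1026
  C       -0.006695   0.01339
  E         0.02011     0.116
  solve Keq expr → x = 0.006695; check Q = 0.6692
Then change container volume by factor 1.5 (V_new/V_old).
Step 3:
                  A         J
  I         0.01341   0.07735
  C       -0.003019  0.006039
  E         0.01039   0.08339
  solve Keq expr → x = 0.003019; check Q = 0.6692

[J]_eq = 0.08339 M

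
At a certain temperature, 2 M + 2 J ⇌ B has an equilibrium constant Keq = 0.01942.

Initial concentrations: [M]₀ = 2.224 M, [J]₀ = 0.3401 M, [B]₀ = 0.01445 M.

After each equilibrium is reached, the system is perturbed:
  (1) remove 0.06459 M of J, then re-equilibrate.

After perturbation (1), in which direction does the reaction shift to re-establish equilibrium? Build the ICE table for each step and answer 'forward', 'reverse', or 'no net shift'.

Direction: reverse

Q₀ = 0.02526 vs Keq = 0.01942 ⇒ Q>K, reverse
Step 1:
                    M           J           B
  I             2.224      0.3401     0.01445
  C          0.005795    0.005795   -0.002898
  E              2.23      0.3459     0.01155
  solve Keq expr → x = -0.002898; check Q = 0.01942
Then remove 0.06459 M of J.
Step 2:
                    M           J           B
  I              2.23      0.2813     0.01155
  C          0.006958    0.006958   -0.003479
  E             2.237      0.2883    0.008074
  solve Keq expr → x = -0.003479; check Q = 0.01942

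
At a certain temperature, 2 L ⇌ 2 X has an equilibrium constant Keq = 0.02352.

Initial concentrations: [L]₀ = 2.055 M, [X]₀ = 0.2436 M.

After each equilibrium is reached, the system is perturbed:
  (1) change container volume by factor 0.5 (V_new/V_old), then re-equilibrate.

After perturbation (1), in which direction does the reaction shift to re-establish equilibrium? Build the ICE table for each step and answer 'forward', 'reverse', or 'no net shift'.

Direction: no net shift

Q₀ = 0.01405 vs Keq = 0.02352 ⇒ Q<K, forward
Step 1:
                    L           X
  I             2.055      0.2436
  C          -0.06204     0.06204
  E             1.993      0.3056
  solve Keq expr → x = 0.03102; check Q = 0.02352
Then change container volume by factor 0.5 (V_new/V_old).
Step 2:
                    L           X
  I             3.986      0.6113
  C                 0           0
  E             3.986      0.6113
  solve Keq expr → x = 0; check Q = 0.02352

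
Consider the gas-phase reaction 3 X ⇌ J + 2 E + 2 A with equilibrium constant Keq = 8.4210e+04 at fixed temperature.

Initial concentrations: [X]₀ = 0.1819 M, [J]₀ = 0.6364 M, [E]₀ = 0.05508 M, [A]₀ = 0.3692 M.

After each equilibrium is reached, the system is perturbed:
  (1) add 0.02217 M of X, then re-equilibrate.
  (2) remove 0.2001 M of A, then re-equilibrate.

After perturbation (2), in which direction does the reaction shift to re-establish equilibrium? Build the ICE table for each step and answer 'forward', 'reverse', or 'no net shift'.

Direction: forward

Q₀ = 0.04373 vs Keq = 8.4210e+04 ⇒ Q<K, forward
Step 1:
                  X         J         E         A
  I          0.1819    0.6364   0.05508    0.3692
  C          -0.178   0.05933    0.1187    0.1187
  E        0.003901    0.6957    0.1737    0.4879
  solve Keq expr → x = 0.05933; check Q = 8.4210e+04
Then add 0.02217 M of X.
Step 2:
                  X         J         E         A
  I         0.02607    0.6957    0.1737    0.4879
  C        -0.02186  0.007286   0.01457   0.01457
  E        0.004212     0.703    0.1883    0.5024
  solve Keq expr → x = 0.007286; check Q = 8.4210e+04
Then remove 0.2001 M of A.
Step 3:
                  X         J         E         A
  I        0.004212     0.703    0.1883    0.3023
  C       -0.001196 3.9854e-04 7.9709e-04 7.9709e-04
  E        0.003017    0.7034    0.1891    0.3031
  solve Keq expr → x = 3.9854e-04; check Q = 8.4210e+04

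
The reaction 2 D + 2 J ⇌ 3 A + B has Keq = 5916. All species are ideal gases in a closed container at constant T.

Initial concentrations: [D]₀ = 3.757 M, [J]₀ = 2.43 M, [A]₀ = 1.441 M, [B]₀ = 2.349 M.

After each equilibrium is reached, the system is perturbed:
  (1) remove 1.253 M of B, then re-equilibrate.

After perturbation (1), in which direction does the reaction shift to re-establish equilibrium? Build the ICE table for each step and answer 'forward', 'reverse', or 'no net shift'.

Q₀ = 0.08433 vs Keq = 5916 ⇒ Q<K, forward
Step 1:
                   D          J          A          B
  init         3.757       2.43      1.441      2.349
  Δ           -2.258     -2.258      3.388      1.129
  eq           1.499     0.1717      4.829      3.478
  solve Keq expr → x = 1.129; check Q = 5916
Then remove 1.253 M of B.
Step 2:
                   D          J          A          B
  init         1.499     0.1717      4.829      2.225
  Δ         -0.02925   -0.02925    0.04387    0.01462
  eq           1.469     0.1424      4.872       2.24
  solve Keq expr → x = 0.01462; check Q = 5916

Direction: forward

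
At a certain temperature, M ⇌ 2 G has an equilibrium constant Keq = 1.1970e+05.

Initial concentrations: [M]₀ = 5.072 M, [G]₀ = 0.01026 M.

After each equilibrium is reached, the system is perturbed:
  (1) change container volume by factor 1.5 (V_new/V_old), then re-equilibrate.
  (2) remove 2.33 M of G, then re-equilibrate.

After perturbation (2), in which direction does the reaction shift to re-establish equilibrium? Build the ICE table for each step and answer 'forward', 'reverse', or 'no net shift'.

Q₀ = 2.0755e-05 vs Keq = 1.1970e+05 ⇒ Q<K, forward
Step 1:
                   M          G
  Initial      5.072    0.01026
  Change      -5.071      10.14
  Equil   8.6110e-04      10.15
  solve Keq expr → x = 5.071; check Q = 1.1970e+05
Then change container volume by factor 1.5 (V_new/V_old).
Step 2:
                   M          G
  Initial 5.7407e-04      6.768
  Change  -1.9131e-04 3.8263e-04
  Equil   3.8276e-04      6.769
  solve Keq expr → x = 1.9131e-04; check Q = 1.1970e+05
Then remove 2.33 M of G.
Step 3:
                   M          G
  Initial 3.8276e-04      4.439
  Change  -2.1812e-04 4.3625e-04
  Equil   1.6463e-04      4.439
  solve Keq expr → x = 2.1812e-04; check Q = 1.1970e+05

Direction: forward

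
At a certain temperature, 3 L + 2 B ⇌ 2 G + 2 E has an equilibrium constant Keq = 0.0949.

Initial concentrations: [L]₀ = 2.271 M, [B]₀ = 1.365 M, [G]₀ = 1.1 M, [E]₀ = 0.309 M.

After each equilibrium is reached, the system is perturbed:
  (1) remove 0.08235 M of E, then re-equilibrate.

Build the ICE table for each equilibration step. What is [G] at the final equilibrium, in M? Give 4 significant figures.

[G]_eq = 1.419 M

Q₀ = 0.005294 vs Keq = 0.0949 ⇒ Q<K, forward
Step 1:
                   L          B          G          E
  I            2.271      1.365        1.1      0.309
  C          -0.4315    -0.2877     0.2877     0.2877
  E            1.839      1.077      1.388     0.5967
  solve Keq expr → x = 0.1438; check Q = 0.0949
Then remove 0.08235 M of E.
Step 2:
                   L          B          G          E
  I            1.839      1.077      1.388     0.5143
  C         -0.04659   -0.03106    0.03106    0.03106
  E            1.793      1.046      1.419     0.5454
  solve Keq expr → x = 0.01553; check Q = 0.0949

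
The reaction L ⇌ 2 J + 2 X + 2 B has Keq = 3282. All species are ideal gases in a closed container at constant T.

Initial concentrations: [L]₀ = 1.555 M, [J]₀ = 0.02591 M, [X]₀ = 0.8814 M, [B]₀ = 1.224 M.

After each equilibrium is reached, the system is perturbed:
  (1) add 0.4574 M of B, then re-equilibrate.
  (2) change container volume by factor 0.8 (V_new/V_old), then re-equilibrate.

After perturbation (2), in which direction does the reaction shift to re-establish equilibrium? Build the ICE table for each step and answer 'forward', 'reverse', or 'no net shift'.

Direction: reverse

Q₀ = 5.0247e-04 vs Keq = 3282 ⇒ Q<K, forward
Step 1:
                    L           J           X           B
  I             1.555     0.02591      0.8814       1.224
  C            -1.249       2.497       2.497       2.497
  E            0.3065       2.523       3.378       3.721
  solve Keq expr → x = 1.249; check Q = 3282
Then add 0.4574 M of B.
Step 2:
                    L           J           X           B
  I            0.3065       2.523       3.378       4.178
  C           0.03378    -0.06757    -0.06757    -0.06757
  E            0.3403       2.455       3.311       4.111
  solve Keq expr → x = -0.03378; check Q = 3282
Then change container volume by factor 0.8 (V_new/V_old).
Step 3:
                    L           J           X           B
  I            0.4253       3.069       4.139       5.139
  C            0.2171     -0.4342     -0.4342     -0.4342
  E            0.6425       2.635       3.704       4.704
  solve Keq expr → x = -0.2171; check Q = 3282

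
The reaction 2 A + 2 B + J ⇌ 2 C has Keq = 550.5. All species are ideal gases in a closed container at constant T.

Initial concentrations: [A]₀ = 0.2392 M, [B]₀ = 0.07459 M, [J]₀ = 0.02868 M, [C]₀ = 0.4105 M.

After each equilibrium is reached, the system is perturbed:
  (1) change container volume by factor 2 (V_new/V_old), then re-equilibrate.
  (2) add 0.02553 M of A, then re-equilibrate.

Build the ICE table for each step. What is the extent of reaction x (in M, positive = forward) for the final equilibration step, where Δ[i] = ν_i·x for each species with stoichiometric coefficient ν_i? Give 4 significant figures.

Q₀ = 1.8457e+04 vs Keq = 550.5 ⇒ Q>K, reverse
Step 1:
                    A           B           J           C
  I            0.2392     0.07459     0.02868      0.4105
  C           0.08531     0.08531     0.04266    -0.08531
  E            0.3245      0.1599     0.07134      0.3252
  solve Keq expr → x = -0.04266; check Q = 550.5
Then change container volume by factor 2 (V_new/V_old).
Step 2:
                    A           B           J           C
  I            0.1623     0.07995     0.03567      0.1626
  C            0.0365      0.0365     0.01825     -0.0365
  E            0.1988      0.1164     0.05392      0.1261
  solve Keq expr → x = -0.01825; check Q = 550.5
Then add 0.02553 M of A.
Step 3:
                    A           B           J           C
  I            0.2243      0.1164     0.05392      0.1261
  C         -0.004684   -0.004684   -0.002342    0.004684
  E            0.2196      0.1118     0.05158      0.1308
  solve Keq expr → x = 0.002342; check Q = 550.5

x = 0.002342 M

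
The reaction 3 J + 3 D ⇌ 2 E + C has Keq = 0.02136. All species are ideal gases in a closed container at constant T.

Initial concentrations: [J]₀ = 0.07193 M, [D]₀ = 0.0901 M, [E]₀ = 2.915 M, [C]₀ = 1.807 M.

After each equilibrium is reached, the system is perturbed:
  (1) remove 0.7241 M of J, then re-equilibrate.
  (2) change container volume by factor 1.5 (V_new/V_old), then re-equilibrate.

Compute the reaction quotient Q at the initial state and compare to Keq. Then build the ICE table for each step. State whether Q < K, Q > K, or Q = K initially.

Q₀ = 5.6407e+07; Q > K (proceeds reverse)

Q₀ = 5.6407e+07 vs Keq = 0.02136 ⇒ Q>K, reverse
Step 1:
                  J         D         E         C
  I         0.07193    0.0901     2.915     1.807
  C           2.126     2.126    -1.417   -0.7085
  E           2.197     2.216     1.498     1.098
  solve Keq expr → x = -0.7085; check Q = 0.02136
Then remove 0.7241 M of J.
Step 2:
                  J         D         E         C
  I           1.473     2.216     1.498     1.098
  C          0.2719    0.2719   -0.1812  -0.09062
  E           1.745     2.487     1.317     1.008
  solve Keq expr → x = -0.09062; check Q = 0.02136
Then change container volume by factor 1.5 (V_new/V_old).
Step 3:
                  J         D         E         C
  I           1.163     1.658    0.8778    0.6719
  C          0.1943    0.1943   -0.1295  -0.06477
  E           1.358     1.853    0.7483    0.6071
  solve Keq expr → x = -0.06477; check Q = 0.02136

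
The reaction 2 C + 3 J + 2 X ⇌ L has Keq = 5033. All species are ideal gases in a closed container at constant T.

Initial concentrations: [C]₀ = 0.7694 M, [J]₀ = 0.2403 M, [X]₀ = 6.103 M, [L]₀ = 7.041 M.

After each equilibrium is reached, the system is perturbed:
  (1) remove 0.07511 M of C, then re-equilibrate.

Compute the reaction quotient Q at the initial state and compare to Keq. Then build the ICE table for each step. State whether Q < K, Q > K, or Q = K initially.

Q₀ = 23.01; Q < K (proceeds forward)

Q₀ = 23.01 vs Keq = 5033 ⇒ Q<K, forward
Step 1:
                   C          J          X          L
  init        0.7694     0.2403      6.103      7.041
  Δ          -0.1296    -0.1944    -0.1296     0.0648
  eq          0.6398    0.04589      5.973      7.106
  solve Keq expr → x = 0.0648; check Q = 5033
Then remove 0.07511 M of C.
Step 2:
                   C          J          X          L
  init        0.5647    0.04589      5.973      7.106
  Δ         0.002545   0.003818   0.002545  -0.001273
  eq          0.5672    0.04971      5.976      7.105
  solve Keq expr → x = -0.001273; check Q = 5033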